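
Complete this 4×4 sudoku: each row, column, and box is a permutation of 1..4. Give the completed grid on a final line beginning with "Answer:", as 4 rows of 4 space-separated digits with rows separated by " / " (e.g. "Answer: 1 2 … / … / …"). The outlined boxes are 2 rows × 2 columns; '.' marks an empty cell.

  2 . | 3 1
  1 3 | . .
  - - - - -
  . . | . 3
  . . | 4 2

Step 1. [r3c2∈{1,2,4}] r3c2 is the only open cell in row 3 admitting 2. So r3c2=2.
Step 2. [r2c4∈{4}] nothing but 4 survives at r2c4. So r2c4=4.
Step 3. [r4c1∈{3}] only 3 remains possible at r4c1, so r4c1=3.
Step 4. [r4c2∈{1}] nothing but 1 survives at r4c2, so r4c2=1.
Step 5. [r2c3∈{2}] r2c3's peers cover all but 2 ⇒ r2c3=2.
Step 6. [r3c3∈{1}] only 1 remains possible at r3c3 ⇒ r3c3=1.
Step 7. [r3c1∈{4}] r3c1 is down to just 4 ⇒ r3c1=4.
Step 8. [r1c2∈{4}] r1c2 has the single candidate 4, so r1c2=4.

Answer: 2 4 3 1 / 1 3 2 4 / 4 2 1 3 / 3 1 4 2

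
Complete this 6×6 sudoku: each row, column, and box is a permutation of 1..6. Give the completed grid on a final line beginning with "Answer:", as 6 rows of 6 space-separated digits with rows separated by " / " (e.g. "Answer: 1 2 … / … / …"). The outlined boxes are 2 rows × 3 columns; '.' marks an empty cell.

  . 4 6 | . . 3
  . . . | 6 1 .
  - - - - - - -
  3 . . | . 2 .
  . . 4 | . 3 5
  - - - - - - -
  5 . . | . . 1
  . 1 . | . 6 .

Step 1. [r2c1∈{2}] r2c1 is down to just 2 ⇒ r2c1=2.
Step 2. [r6c4∈{2,3,4,5}] 5 has one home in row 6: r6c4, so r6c4=5.
Step 3. [r5c2∈{2,3,6}] 6 has one home in row 5: r5c2, so r5c2=6.
Step 4. [r3c3∈{1,5}] col 3 places 1 nowhere but r3c3. So r3c3=1.
Step 5. [r5c4∈{2,3,4}] across col 4, 3 lands solely at r5c4. So r5c4=3.
Step 6. [r2c2∈{3,5}] col 2 places 3 nowhere but r2c2 ⇒ r2c2=3.
Step 7. [r2c6∈{4}] only 4 remains possible at r2c6 ⇒ r2c6=4.
Step 8. [r6c6∈{2}] r6c6's peers cover all but 2, so r6c6=2.
Step 9. [r4c4∈{1}] only 1 remains possible at r4c4 ⇒ r4c4=1.
Step 10. [r6c3∈{3}] r6c3's peers cover all but 3 ⇒ r6c3=3.
Step 11. [r1c4∈{2}] r1c4 is down to just 2. So r1c4=2.
Step 12. [r4c2∈{2}] nothing but 2 survives at r4c2, so r4c2=2.
Step 13. [r3c4∈{4}] r3c4's peers cover all but 4, so r3c4=4.
Step 14. [r4c1∈{6}] r4c1's peers cover all but 6. So r4c1=6.
Step 15. [r1c5∈{5}] r1c5 has the single candidate 5 ⇒ r1c5=5.
Step 16. [r3c6∈{6}] r3c6's peers cover all but 6 ⇒ r3c6=6.
Step 17. [r6c1∈{4}] nothing but 4 survives at r6c1, so r6c1=4.
Step 18. [r5c5∈{4}] only 4 remains possible at r5c5 ⇒ r5c5=4.
Step 19. [r3c2∈{5}] nothing but 5 survives at r3c2 ⇒ r3c2=5.
Step 20. [r2c3∈{5}] nothing but 5 survives at r2c3. So r2c3=5.
Step 21. [r1c1∈{1}] r1c1's peers cover all but 1, so r1c1=1.
Step 22. [r5c3∈{2}] r5c3's peers cover all but 2, so r5c3=2.

Answer: 1 4 6 2 5 3 / 2 3 5 6 1 4 / 3 5 1 4 2 6 / 6 2 4 1 3 5 / 5 6 2 3 4 1 / 4 1 3 5 6 2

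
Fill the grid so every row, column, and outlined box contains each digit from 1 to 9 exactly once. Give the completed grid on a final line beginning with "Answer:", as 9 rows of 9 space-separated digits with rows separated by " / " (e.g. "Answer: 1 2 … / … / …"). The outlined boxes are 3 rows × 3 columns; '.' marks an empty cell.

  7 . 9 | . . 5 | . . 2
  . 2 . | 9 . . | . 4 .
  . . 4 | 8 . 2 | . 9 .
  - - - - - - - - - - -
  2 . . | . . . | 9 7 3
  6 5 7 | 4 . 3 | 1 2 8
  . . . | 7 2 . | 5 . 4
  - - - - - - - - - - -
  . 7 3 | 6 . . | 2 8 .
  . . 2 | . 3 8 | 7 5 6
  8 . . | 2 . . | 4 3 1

Step 1. [r8c4∈{1}] r8c4 is down to just 1. So r8c4=1.
Step 2. [r7c1∈{1,4,5,9}] in row 7, 1 fits only at r7c1, so r7c1=1.
Step 3. [r4c5∈{1,5,6,8}] r4c5 is the only open cell in col 5 admitting 8. So r4c5=8.
Step 4. [r4c3∈{1}] r4c3 has the single candidate 1 ⇒ r4c3=1.
Step 5. [r6c6∈{1,6,9}] across row 6, 1 lands solely at r6c6, so r6c6=1.
Step 6. [r2c5∈{1,6,7}] row 2 places 1 nowhere but r2c5 ⇒ r2c5=1.
Step 7. [r3c2∈{1,3,6}] in row 3, 1 fits only at r3c2. So r3c2=1.
Step 8. [r9c3∈{5,6}] across box 7, 5 lands solely at r9c3. So r9c3=5.
Step 9. [r2c3∈{6,8}] across col 3, 6 lands solely at r2c3, so r2c3=6.
Step 10. [r2c6∈{7}] r2c6 is down to just 7, so r2c6=7.
Step 11. [r9c6∈{9}] r9c6 has the single candidate 9. So r9c6=9.
Step 12. [r1c2∈{3,8}] 8 has one home in box 1: r1c2 ⇒ r1c2=8.
Step 13. [r6c2∈{3,9}] r6c2 is the only open cell in col 2 admitting 3 ⇒ r6c2=3.
Step 14. [r1c5∈{4,6}] 4 has one home in row 1: r1c5. So r1c5=4.
Step 15. [r2c9∈{5}] r2c9 has the single candidate 5 ⇒ r2c9=5.
Step 16. [r8c1∈{4,9}] in col 1, 4 fits only at r8c1, so r8c1=4.
Step 17. [r2c1∈{3}] r2c1 is down to just 3 ⇒ r2c1=3.
Step 18. [r3c7∈{3,6}] row 3 places 3 nowhere but r3c7, so r3c7=3.
Step 19. [r6c8∈{6}] r6c8 has the single candidate 6, so r6c8=6.
Step 20. [r2c7∈{8}] r2c7 has the single candidate 8, so r2c7=8.
Step 21. [r7c5∈{5}] r7c5 has the single candidate 5 ⇒ r7c5=5.
Step 22. [r9c2∈{6}] r9c2 has the single candidate 6. So r9c2=6.
Step 23. [r5c5∈{9}] r5c5 has the single candidate 9 ⇒ r5c5=9.
Step 24. [r4c4∈{5}] r4c4 has the single candidate 5. So r4c4=5.
Step 25. [r3c9∈{7}] r3c9 is down to just 7, so r3c9=7.
Step 26. [r9c5∈{7}] nothing but 7 survives at r9c5, so r9c5=7.
Step 27. [r6c1∈{9}] nothing but 9 survives at r6c1. So r6c1=9.
Step 28. [r8c2∈{9}] r8c2's peers cover all but 9 ⇒ r8c2=9.
Step 29. [r1c8∈{1}] r1c8 is down to just 1. So r1c8=1.
Step 30. [r3c1∈{5}] nothing but 5 survives at r3c1 ⇒ r3c1=5.
Step 31. [r6c3∈{8}] nothing but 8 survives at r6c3, so r6c3=8.
Step 32. [r4c6∈{6}] nothing but 6 survives at r4c6. So r4c6=6.
Step 33. [r1c4∈{3}] r1c4 has the single candidate 3 ⇒ r1c4=3.
Step 34. [r1c7∈{6}] r1c7's peers cover all but 6, so r1c7=6.
Step 35. [r3c5∈{6}] only 6 remains possible at r3c5, so r3c5=6.
Step 36. [r7c6∈{4}] r7c6 is down to just 4 ⇒ r7c6=4.
Step 37. [r4c2∈{4}] nothing but 4 survives at r4c2. So r4c2=4.
Step 38. [r7c9∈{9}] r7c9 has the single candidate 9 ⇒ r7c9=9.

Answer: 7 8 9 3 4 5 6 1 2 / 3 2 6 9 1 7 8 4 5 / 5 1 4 8 6 2 3 9 7 / 2 4 1 5 8 6 9 7 3 / 6 5 7 4 9 3 1 2 8 / 9 3 8 7 2 1 5 6 4 / 1 7 3 6 5 4 2 8 9 / 4 9 2 1 3 8 7 5 6 / 8 6 5 2 7 9 4 3 1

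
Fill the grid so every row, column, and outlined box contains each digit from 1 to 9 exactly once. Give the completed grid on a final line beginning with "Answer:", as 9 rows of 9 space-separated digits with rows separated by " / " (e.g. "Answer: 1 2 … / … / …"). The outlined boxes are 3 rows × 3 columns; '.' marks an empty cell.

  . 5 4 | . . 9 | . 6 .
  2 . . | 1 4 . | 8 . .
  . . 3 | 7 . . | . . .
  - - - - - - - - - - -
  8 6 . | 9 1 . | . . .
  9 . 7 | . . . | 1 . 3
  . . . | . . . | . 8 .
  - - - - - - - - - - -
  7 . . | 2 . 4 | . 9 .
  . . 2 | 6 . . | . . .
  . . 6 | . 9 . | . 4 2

Step 1. [r4c6∈{2,3,5,7}] row 4 places 3 nowhere but r4c6. So r4c6=3.
Step 2. [r7c3∈{1,5,8}] col 3 places 8 nowhere but r7c3 ⇒ r7c3=8.
Step 3. [r1c1∈{1}] r1c1 is down to just 1, so r1c1=1.
Step 4. [r1c9∈{7}] r1c9 is down to just 7. So r1c9=7.
Step 5. [r4c3∈{5}] only 5 remains possible at r4c3, so r4c3=5.
Step 6. [r8c2∈{1,3,4,9}] 9 has one home in row 8: r8c2. So r8c2=9.
Step 7. [r2c6∈{5,6}] across row 2, 6 lands solely at r2c6, so r2c6=6.
Step 8. [r5c5∈{2,5,6,8}] 6 has one home in row 5: r5c5, so r5c5=6.
Step 9. [r4c9∈{4}] r4c9's peers cover all but 4 ⇒ r4c9=4.
Step 10. [r8c9∈{1,5,8}] r8c9 is the only open cell in col 9 admitting 8, so r8c9=8.
Step 11. [r3c7∈{2,4,5,9}] r3c7 is the only open cell in row 3 admitting 4, so r3c7=4.
Step 12. [r6c7∈{2,5,6,7,9}] 9 has one home in col 7: r6c7. So r6c7=9.
Step 13. [r8c1∈{3,4,5}] r8c1 is the only open cell in row 8 admitting 4 ⇒ r8c1=4.
Step 14. [r9c1∈{3,5}] r9c1 is the only open cell in col 1 admitting 5 ⇒ r9c1=5.
Step 15. [r3c9∈{1,5,9}] across row 3, 9 lands solely at r3c9. So r3c9=9.
Step 16. [r2c9∈{5}] r2c9 is down to just 5 ⇒ r2c9=5.
Step 17. [r5c8∈{2,5}] 5 has one home in box 6: r5c8, so r5c8=5.
Step 18. [r7c7∈{3,5,6}] col 7 places 6 nowhere but r7c7, so r7c7=6.
Step 19. [r7c5∈{3,5}] 5 has one home in row 7: r7c5 ⇒ r7c5=5.
Step 20. [r7c2∈{1,3}] row 7 places 3 nowhere but r7c2. So r7c2=3.
Step 21. [r3c6∈{2,5,8}] 5 has one home in row 3: r3c6. So r3c6=5.
Step 22. [r9c2∈{1}] r9c2's peers cover all but 1. So r9c2=1.
Step 23. [r2c8∈{3}] r2c8 is down to just 3 ⇒ r2c8=3.
Step 24. [r1c7∈{2}] r1c7 has the single candidate 2, so r1c7=2.
Step 25. [r4c7∈{7}] r4c7 has the single candidate 7, so r4c7=7.
Step 26. [r9c6∈{7,8}] across row 9, 7 lands solely at r9c6. So r9c6=7.
Step 27. [r8c5∈{3}] r8c5's peers cover all but 3 ⇒ r8c5=3.
Step 28. [r6c6∈{2}] r6c6 is down to just 2 ⇒ r6c6=2.
Step 29. [r6c2∈{4}] nothing but 4 survives at r6c2. So r6c2=4.
Step 30. [r9c4∈{8}] only 8 remains possible at r9c4, so r9c4=8.
Step 31. [r8c8∈{1,7}] 7 has one home in row 8: r8c8 ⇒ r8c8=7.
Step 32. [r1c5∈{8}] only 8 remains possible at r1c5 ⇒ r1c5=8.
Step 33. [r8c6∈{1}] r8c6's peers cover all but 1, so r8c6=1.
Step 34. [r3c1∈{6}] only 6 remains possible at r3c1. So r3c1=6.
Step 35. [r6c4∈{5}] r6c4 has the single candidate 5, so r6c4=5.
Step 36. [r9c7∈{3}] r9c7 is down to just 3, so r9c7=3.
Step 37. [r2c2∈{7}] nothing but 7 survives at r2c2 ⇒ r2c2=7.
Step 38. [r6c1∈{3}] r6c1 has the single candidate 3 ⇒ r6c1=3.
Step 39. [r6c3∈{1}] r6c3's peers cover all but 1. So r6c3=1.
Step 40. [r3c2∈{8}] r3c2's peers cover all but 8 ⇒ r3c2=8.
Step 41. [r6c9∈{6}] r6c9's peers cover all but 6. So r6c9=6.
Step 42. [r1c4∈{3}] r1c4 has the single candidate 3 ⇒ r1c4=3.
Step 43. [r2c3∈{9}] nothing but 9 survives at r2c3 ⇒ r2c3=9.
Step 44. [r7c9∈{1}] nothing but 1 survives at r7c9 ⇒ r7c9=1.
Step 45. [r6c5∈{7}] nothing but 7 survives at r6c5. So r6c5=7.
Step 46. [r5c6∈{8}] only 8 remains possible at r5c6 ⇒ r5c6=8.
Step 47. [r8c7∈{5}] r8c7 is down to just 5, so r8c7=5.
Step 48. [r4c8∈{2}] r4c8's peers cover all but 2 ⇒ r4c8=2.
Step 49. [r5c2∈{2}] r5c2's peers cover all but 2, so r5c2=2.
Step 50. [r3c5∈{2}] r3c5's peers cover all but 2, so r3c5=2.
Step 51. [r3c8∈{1}] r3c8 has the single candidate 1 ⇒ r3c8=1.
Step 52. [r5c4∈{4}] nothing but 4 survives at r5c4, so r5c4=4.

Answer: 1 5 4 3 8 9 2 6 7 / 2 7 9 1 4 6 8 3 5 / 6 8 3 7 2 5 4 1 9 / 8 6 5 9 1 3 7 2 4 / 9 2 7 4 6 8 1 5 3 / 3 4 1 5 7 2 9 8 6 / 7 3 8 2 5 4 6 9 1 / 4 9 2 6 3 1 5 7 8 / 5 1 6 8 9 7 3 4 2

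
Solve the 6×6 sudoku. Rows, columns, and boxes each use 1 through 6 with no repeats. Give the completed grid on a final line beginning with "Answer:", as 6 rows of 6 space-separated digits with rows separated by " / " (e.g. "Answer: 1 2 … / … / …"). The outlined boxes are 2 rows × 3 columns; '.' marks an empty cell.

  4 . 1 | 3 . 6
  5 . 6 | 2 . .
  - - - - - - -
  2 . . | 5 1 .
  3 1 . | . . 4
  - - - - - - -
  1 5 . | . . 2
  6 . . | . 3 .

Step 1. [r3c3∈{4}] r3c3 is down to just 4. So r3c3=4.
Step 2. [r6c4∈{1,4}] 1 has one home in col 4: r6c4, so r6c4=1.
Step 3. [r5c4∈{4,6}] col 4 places 4 nowhere but r5c4, so r5c4=4.
Step 4. [r6c3∈{2}] r6c3 has the single candidate 2. So r6c3=2.
Step 5. [r4c5∈{2,6}] in row 4, 2 fits only at r4c5 ⇒ r4c5=2.
Step 6. [r6c6∈{5}] r6c6 is down to just 5. So r6c6=5.
Step 7. [r2c2∈{3}] nothing but 3 survives at r2c2 ⇒ r2c2=3.
Step 8. [r5c3∈{3}] r5c3 has the single candidate 3. So r5c3=3.
Step 9. [r6c2∈{4}] r6c2's peers cover all but 4 ⇒ r6c2=4.
Step 10. [r3c2∈{6}] r3c2 has the single candidate 6. So r3c2=6.
Step 11. [r2c5∈{4}] r2c5 is down to just 4, so r2c5=4.
Step 12. [r1c2∈{2}] nothing but 2 survives at r1c2, so r1c2=2.
Step 13. [r2c6∈{1}] only 1 remains possible at r2c6, so r2c6=1.
Step 14. [r4c4∈{6}] r4c4 is down to just 6 ⇒ r4c4=6.
Step 15. [r4c3∈{5}] only 5 remains possible at r4c3. So r4c3=5.
Step 16. [r1c5∈{5}] r1c5 is down to just 5. So r1c5=5.
Step 17. [r5c5∈{6}] only 6 remains possible at r5c5 ⇒ r5c5=6.
Step 18. [r3c6∈{3}] nothing but 3 survives at r3c6 ⇒ r3c6=3.

Answer: 4 2 1 3 5 6 / 5 3 6 2 4 1 / 2 6 4 5 1 3 / 3 1 5 6 2 4 / 1 5 3 4 6 2 / 6 4 2 1 3 5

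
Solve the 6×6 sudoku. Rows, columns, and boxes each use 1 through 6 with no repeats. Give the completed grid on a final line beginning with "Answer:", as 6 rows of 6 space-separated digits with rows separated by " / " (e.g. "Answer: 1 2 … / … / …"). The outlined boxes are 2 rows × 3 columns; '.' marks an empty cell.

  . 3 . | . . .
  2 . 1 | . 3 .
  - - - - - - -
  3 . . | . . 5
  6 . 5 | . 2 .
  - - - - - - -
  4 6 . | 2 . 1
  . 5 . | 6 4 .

Step 1. [r2c2∈{4}] r2c2's peers cover all but 4. So r2c2=4.
Step 2. [r4c4∈{1,3,4}] r4c4 is the only open cell in col 4 admitting 3, so r4c4=3.
Step 3. [r3c5∈{1,6}] r3c5 is the only open cell in row 3 admitting 6. So r3c5=6.
Step 4. [r3c4∈{1,4}] r3c4 is the only open cell in box 4 admitting 1. So r3c4=1.
Step 5. [r2c4∈{5}] nothing but 5 survives at r2c4, so r2c4=5.
Step 6. [r1c6∈{2,4,6}] across row 1, 2 lands solely at r1c6, so r1c6=2.
Step 7. [r6c3∈{2,3}] in row 6, 2 fits only at r6c3, so r6c3=2.
Step 8. [r1c5∈{1}] r1c5 has the single candidate 1. So r1c5=1.
Step 9. [r1c4∈{4}] only 4 remains possible at r1c4 ⇒ r1c4=4.
Step 10. [r6c1∈{1}] r6c1 is down to just 1. So r6c1=1.
Step 11. [r5c3∈{3}] r5c3 has the single candidate 3, so r5c3=3.
Step 12. [r6c6∈{3}] r6c6's peers cover all but 3, so r6c6=3.
Step 13. [r2c6∈{6}] r2c6 has the single candidate 6 ⇒ r2c6=6.
Step 14. [r1c3∈{6}] r1c3 has the single candidate 6 ⇒ r1c3=6.
Step 15. [r4c2∈{1}] only 1 remains possible at r4c2 ⇒ r4c2=1.
Step 16. [r5c5∈{5}] r5c5 has the single candidate 5, so r5c5=5.
Step 17. [r1c1∈{5}] only 5 remains possible at r1c1 ⇒ r1c1=5.
Step 18. [r4c6∈{4}] r4c6 is down to just 4. So r4c6=4.
Step 19. [r3c3∈{4}] r3c3 has the single candidate 4 ⇒ r3c3=4.
Step 20. [r3c2∈{2}] r3c2 is down to just 2. So r3c2=2.

Answer: 5 3 6 4 1 2 / 2 4 1 5 3 6 / 3 2 4 1 6 5 / 6 1 5 3 2 4 / 4 6 3 2 5 1 / 1 5 2 6 4 3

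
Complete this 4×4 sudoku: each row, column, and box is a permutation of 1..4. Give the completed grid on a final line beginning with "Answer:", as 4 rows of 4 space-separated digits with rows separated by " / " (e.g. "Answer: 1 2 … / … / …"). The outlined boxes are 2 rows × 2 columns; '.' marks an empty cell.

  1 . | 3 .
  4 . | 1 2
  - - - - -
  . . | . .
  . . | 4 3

Step 1. [r4c1∈{2}] r4c1 has the single candidate 2 ⇒ r4c1=2.
Step 2. [r3c2∈{1,3,4}] across row 3, 4 lands solely at r3c2 ⇒ r3c2=4.
Step 3. [r3c4∈{1}] nothing but 1 survives at r3c4. So r3c4=1.
Step 4. [r4c2∈{1}] r4c2 has the single candidate 1, so r4c2=1.
Step 5. [r1c2∈{2}] r1c2's peers cover all but 2, so r1c2=2.
Step 6. [r2c2∈{3}] r2c2 is down to just 3. So r2c2=3.
Step 7. [r3c1∈{3}] only 3 remains possible at r3c1. So r3c1=3.
Step 8. [r1c4∈{4}] r1c4 has the single candidate 4, so r1c4=4.
Step 9. [r3c3∈{2}] only 2 remains possible at r3c3, so r3c3=2.

Answer: 1 2 3 4 / 4 3 1 2 / 3 4 2 1 / 2 1 4 3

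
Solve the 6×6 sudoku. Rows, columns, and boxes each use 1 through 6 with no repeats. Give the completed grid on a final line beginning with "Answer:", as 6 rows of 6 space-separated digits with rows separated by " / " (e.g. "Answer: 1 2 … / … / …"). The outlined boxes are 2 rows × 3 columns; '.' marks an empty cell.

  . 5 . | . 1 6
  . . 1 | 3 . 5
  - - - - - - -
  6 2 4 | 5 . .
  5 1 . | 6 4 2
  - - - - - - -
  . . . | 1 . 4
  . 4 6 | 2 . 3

Step 1. [r5c3∈{2,3,5}] r5c3 is the only open cell in col 3 admitting 5 ⇒ r5c3=5.
Step 2. [r5c1∈{2,3}] across row 5, 2 lands solely at r5c1, so r5c1=2.
Step 3. [r1c1∈{3,4}] r1c1 is the only open cell in col 1 admitting 3. So r1c1=3.
Step 4. [r3c6∈{1}] r3c6 is down to just 1. So r3c6=1.
Step 5. [r1c4∈{4}] r1c4's peers cover all but 4 ⇒ r1c4=4.
Step 6. [r5c2∈{3}] r5c2 is down to just 3, so r5c2=3.
Step 7. [r2c1∈{4}] r2c1 has the single candidate 4, so r2c1=4.
Step 8. [r2c2∈{6}] nothing but 6 survives at r2c2, so r2c2=6.
Step 9. [r6c1∈{1}] r6c1's peers cover all but 1 ⇒ r6c1=1.
Step 10. [r1c3∈{2}] r1c3's peers cover all but 2, so r1c3=2.
Step 11. [r6c5∈{5}] nothing but 5 survives at r6c5. So r6c5=5.
Step 12. [r4c3∈{3}] r4c3 has the single candidate 3 ⇒ r4c3=3.
Step 13. [r2c5∈{2}] only 2 remains possible at r2c5. So r2c5=2.
Step 14. [r5c5∈{6}] r5c5 has the single candidate 6, so r5c5=6.
Step 15. [r3c5∈{3}] only 3 remains possible at r3c5, so r3c5=3.

Answer: 3 5 2 4 1 6 / 4 6 1 3 2 5 / 6 2 4 5 3 1 / 5 1 3 6 4 2 / 2 3 5 1 6 4 / 1 4 6 2 5 3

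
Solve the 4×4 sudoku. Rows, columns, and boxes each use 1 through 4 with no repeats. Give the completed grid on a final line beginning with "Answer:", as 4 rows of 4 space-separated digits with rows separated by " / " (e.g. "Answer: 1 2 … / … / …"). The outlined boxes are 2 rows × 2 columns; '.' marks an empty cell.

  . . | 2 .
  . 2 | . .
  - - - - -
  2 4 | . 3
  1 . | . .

Step 1. [r2c3∈{1,3,4}] r2c3 is the only open cell in col 3 admitting 3 ⇒ r2c3=3.
Step 2. [r1c2∈{1,3}] in col 2, 1 fits only at r1c2 ⇒ r1c2=1.
Step 3. [r1c4∈{4}] r1c4 has the single candidate 4 ⇒ r1c4=4.
Step 4. [r2c4∈{1}] only 1 remains possible at r2c4. So r2c4=1.
Step 5. [r4c2∈{3}] r4c2 has the single candidate 3. So r4c2=3.
Step 6. [r3c3∈{1}] r3c3 has the single candidate 1, so r3c3=1.
Step 7. [r4c4∈{2}] r4c4's peers cover all but 2. So r4c4=2.
Step 8. [r2c1∈{4}] r2c1's peers cover all but 4 ⇒ r2c1=4.
Step 9. [r4c3∈{4}] nothing but 4 survives at r4c3, so r4c3=4.
Step 10. [r1c1∈{3}] r1c1 has the single candidate 3. So r1c1=3.

Answer: 3 1 2 4 / 4 2 3 1 / 2 4 1 3 / 1 3 4 2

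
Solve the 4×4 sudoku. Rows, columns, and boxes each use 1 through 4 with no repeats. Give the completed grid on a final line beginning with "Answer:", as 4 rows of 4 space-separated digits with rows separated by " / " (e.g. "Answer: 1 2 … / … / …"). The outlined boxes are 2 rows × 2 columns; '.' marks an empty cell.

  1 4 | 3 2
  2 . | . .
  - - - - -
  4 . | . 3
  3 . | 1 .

Step 1. [r2c3∈{4}] nothing but 4 survives at r2c3, so r2c3=4.
Step 2. [r3c2∈{1,2}] in row 3, 1 fits only at r3c2 ⇒ r3c2=1.
Step 3. [r4c4∈{4}] r4c4 is down to just 4, so r4c4=4.
Step 4. [r2c2∈{3}] nothing but 3 survives at r2c2. So r2c2=3.
Step 5. [r3c3∈{2}] r3c3's peers cover all but 2. So r3c3=2.
Step 6. [r4c2∈{2}] nothing but 2 survives at r4c2. So r4c2=2.
Step 7. [r2c4∈{1}] only 1 remains possible at r2c4, so r2c4=1.

Answer: 1 4 3 2 / 2 3 4 1 / 4 1 2 3 / 3 2 1 4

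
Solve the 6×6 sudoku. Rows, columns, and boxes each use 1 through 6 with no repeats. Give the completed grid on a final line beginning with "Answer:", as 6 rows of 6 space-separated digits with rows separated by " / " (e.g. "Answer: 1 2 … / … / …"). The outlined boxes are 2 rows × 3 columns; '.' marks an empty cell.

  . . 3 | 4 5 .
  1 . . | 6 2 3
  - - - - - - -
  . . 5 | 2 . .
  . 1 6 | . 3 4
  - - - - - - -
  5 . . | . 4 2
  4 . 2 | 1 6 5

Step 1. [r1c1∈{2,6}] r1c1 is the only open cell in col 1 admitting 6, so r1c1=6.
Step 2. [r6c2∈{3}] r6c2's peers cover all but 3, so r6c2=3.
Step 3. [r2c3∈{4}] r2c3's peers cover all but 4 ⇒ r2c3=4.
Step 4. [r3c5∈{1}] nothing but 1 survives at r3c5. So r3c5=1.
Step 5. [r1c2∈{2}] nothing but 2 survives at r1c2 ⇒ r1c2=2.
Step 6. [r2c2∈{5}] r2c2 is down to just 5, so r2c2=5.
Step 7. [r3c6∈{6}] r3c6 has the single candidate 6. So r3c6=6.
Step 8. [r5c2∈{6}] only 6 remains possible at r5c2. So r5c2=6.
Step 9. [r5c3∈{1}] nothing but 1 survives at r5c3. So r5c3=1.
Step 10. [r3c2∈{4}] r3c2 is down to just 4, so r3c2=4.
Step 11. [r4c1∈{2}] r4c1's peers cover all but 2. So r4c1=2.
Step 12. [r3c1∈{3}] r3c1 has the single candidate 3. So r3c1=3.
Step 13. [r1c6∈{1}] r1c6's peers cover all but 1. So r1c6=1.
Step 14. [r5c4∈{3}] r5c4 has the single candidate 3, so r5c4=3.
Step 15. [r4c4∈{5}] nothing but 5 survives at r4c4, so r4c4=5.

Answer: 6 2 3 4 5 1 / 1 5 4 6 2 3 / 3 4 5 2 1 6 / 2 1 6 5 3 4 / 5 6 1 3 4 2 / 4 3 2 1 6 5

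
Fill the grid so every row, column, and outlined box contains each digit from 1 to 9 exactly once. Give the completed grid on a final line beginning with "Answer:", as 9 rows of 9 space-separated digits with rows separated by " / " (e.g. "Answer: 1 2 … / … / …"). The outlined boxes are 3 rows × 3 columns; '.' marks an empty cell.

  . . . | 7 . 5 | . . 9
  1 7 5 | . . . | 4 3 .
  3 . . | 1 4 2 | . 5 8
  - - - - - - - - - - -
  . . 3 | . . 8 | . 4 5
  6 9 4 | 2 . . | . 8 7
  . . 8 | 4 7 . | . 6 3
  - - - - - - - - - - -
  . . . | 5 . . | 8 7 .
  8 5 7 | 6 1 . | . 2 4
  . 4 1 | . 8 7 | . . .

Step 1. [r9c1∈{2,9}] across row 9, 2 lands solely at r9c1. So r9c1=2.
Step 2. [r4c4∈{9}] r4c4 has the single candidate 9 ⇒ r4c4=9.
Step 3. [r3c2∈{6}] r3c2's peers cover all but 6, so r3c2=6.
Step 4. [r9c4∈{3}] only 3 remains possible at r9c4, so r9c4=3.
Step 5. [r8c6∈{9}] r8c6's peers cover all but 9 ⇒ r8c6=9.
Step 6. [r5c7∈{1}] only 1 remains possible at r5c7, so r5c7=1.
Step 7. [r9c9∈{6}] only 6 remains possible at r9c9. So r9c9=6.
Step 8. [r4c7∈{2}] r4c7's peers cover all but 2, so r4c7=2.
Step 9. [r2c6∈{6}] r2c6's peers cover all but 6. So r2c6=6.
Step 10. [r6c2∈{1,2}] row 6 places 2 nowhere but r6c2, so r6c2=2.
Step 11. [r9c8∈{9}] r9c8 has the single candidate 9, so r9c8=9.
Step 12. [r7c3∈{6,9}] row 7 places 6 nowhere but r7c3. So r7c3=6.
Step 13. [r1c5∈{3}] r1c5 is down to just 3, so r1c5=3.
Step 14. [r4c5∈{6}] nothing but 6 survives at r4c5. So r4c5=6.
Step 15. [r5c5∈{5}] r5c5 is down to just 5 ⇒ r5c5=5.
Step 16. [r5c6∈{3}] only 3 remains possible at r5c6, so r5c6=3.
Step 17. [r6c7∈{9}] nothing but 9 survives at r6c7. So r6c7=9.
Step 18. [r7c5∈{2}] only 2 remains possible at r7c5 ⇒ r7c5=2.
Step 19. [r7c9∈{1}] r7c9 has the single candidate 1. So r7c9=1.
Step 20. [r7c6∈{4}] r7c6's peers cover all but 4. So r7c6=4.
Step 21. [r9c7∈{5}] nothing but 5 survives at r9c7, so r9c7=5.
Step 22. [r7c1∈{9}] r7c1 is down to just 9. So r7c1=9.
Step 23. [r2c4∈{8}] r2c4 is down to just 8, so r2c4=8.
Step 24. [r4c2∈{1}] r4c2 has the single candidate 1, so r4c2=1.
Step 25. [r3c7∈{7}] nothing but 7 survives at r3c7. So r3c7=7.
Step 26. [r1c7∈{6}] r1c7 has the single candidate 6. So r1c7=6.
Step 27. [r3c3∈{9}] r3c3 has the single candidate 9, so r3c3=9.
Step 28. [r1c1∈{4}] r1c1's peers cover all but 4. So r1c1=4.
Step 29. [r4c1∈{7}] r4c1 has the single candidate 7 ⇒ r4c1=7.
Step 30. [r2c9∈{2}] r2c9's peers cover all but 2 ⇒ r2c9=2.
Step 31. [r7c2∈{3}] r7c2's peers cover all but 3. So r7c2=3.
Step 32. [r8c7∈{3}] r8c7's peers cover all but 3 ⇒ r8c7=3.
Step 33. [r1c2∈{8}] r1c2's peers cover all but 8, so r1c2=8.
Step 34. [r6c1∈{5}] only 5 remains possible at r6c1, so r6c1=5.
Step 35. [r1c8∈{1}] r1c8's peers cover all but 1, so r1c8=1.
Step 36. [r1c3∈{2}] r1c3 has the single candidate 2 ⇒ r1c3=2.
Step 37. [r6c6∈{1}] r6c6's peers cover all but 1. So r6c6=1.
Step 38. [r2c5∈{9}] r2c5 is down to just 9 ⇒ r2c5=9.

Answer: 4 8 2 7 3 5 6 1 9 / 1 7 5 8 9 6 4 3 2 / 3 6 9 1 4 2 7 5 8 / 7 1 3 9 6 8 2 4 5 / 6 9 4 2 5 3 1 8 7 / 5 2 8 4 7 1 9 6 3 / 9 3 6 5 2 4 8 7 1 / 8 5 7 6 1 9 3 2 4 / 2 4 1 3 8 7 5 9 6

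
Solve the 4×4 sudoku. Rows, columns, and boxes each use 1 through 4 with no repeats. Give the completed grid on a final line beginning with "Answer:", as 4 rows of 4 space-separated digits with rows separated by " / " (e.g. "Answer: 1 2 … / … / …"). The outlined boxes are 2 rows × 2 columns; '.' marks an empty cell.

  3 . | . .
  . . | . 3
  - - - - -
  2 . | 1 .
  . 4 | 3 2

Step 1. [r2c1∈{1,4}] r2c1 is the only open cell in col 1 admitting 4 ⇒ r2c1=4.
Step 2. [r2c3∈{2}] r2c3 is down to just 2 ⇒ r2c3=2.
Step 3. [r1c4∈{1,4}] across col 4, 1 lands solely at r1c4, so r1c4=1.
Step 4. [r4c1∈{1}] r4c1 has the single candidate 1 ⇒ r4c1=1.
Step 5. [r2c2∈{1}] r2c2's peers cover all but 1, so r2c2=1.
Step 6. [r1c3∈{4}] r1c3 has the single candidate 4, so r1c3=4.
Step 7. [r3c4∈{4}] nothing but 4 survives at r3c4, so r3c4=4.
Step 8. [r1c2∈{2}] r1c2's peers cover all but 2, so r1c2=2.
Step 9. [r3c2∈{3}] r3c2 is down to just 3. So r3c2=3.

Answer: 3 2 4 1 / 4 1 2 3 / 2 3 1 4 / 1 4 3 2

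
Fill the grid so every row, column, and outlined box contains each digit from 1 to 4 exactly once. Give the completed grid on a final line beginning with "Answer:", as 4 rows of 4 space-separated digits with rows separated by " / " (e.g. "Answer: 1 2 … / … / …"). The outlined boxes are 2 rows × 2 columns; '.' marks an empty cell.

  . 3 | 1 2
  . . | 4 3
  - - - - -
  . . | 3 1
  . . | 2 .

Step 1. [r1c1∈{4}] r1c1 is down to just 4, so r1c1=4.
Step 2. [r3c2∈{2,4}] 4 has one home in row 3: r3c2, so r3c2=4.
Step 3. [r2c2∈{1,2}] 2 has one home in col 2: r2c2. So r2c2=2.
Step 4. [r4c2∈{1}] nothing but 1 survives at r4c2 ⇒ r4c2=1.
Step 5. [r3c1∈{2}] r3c1 has the single candidate 2 ⇒ r3c1=2.
Step 6. [r2c1∈{1}] only 1 remains possible at r2c1. So r2c1=1.
Step 7. [r4c1∈{3}] r4c1's peers cover all but 3, so r4c1=3.
Step 8. [r4c4∈{4}] r4c4 is down to just 4 ⇒ r4c4=4.

Answer: 4 3 1 2 / 1 2 4 3 / 2 4 3 1 / 3 1 2 4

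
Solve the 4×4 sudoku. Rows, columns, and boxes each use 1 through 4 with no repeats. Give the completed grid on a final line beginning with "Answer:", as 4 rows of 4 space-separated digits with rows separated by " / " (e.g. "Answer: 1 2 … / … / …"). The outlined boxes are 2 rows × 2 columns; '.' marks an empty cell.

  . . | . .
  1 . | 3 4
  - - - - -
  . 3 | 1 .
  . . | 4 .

Step 1. [r4c1∈{2}] r4c1 is down to just 2. So r4c1=2.
Step 2. [r1c2∈{2,4}] in col 2, 4 fits only at r1c2 ⇒ r1c2=4.
Step 3. [r1c3∈{2}] only 2 remains possible at r1c3 ⇒ r1c3=2.
Step 4. [r3c4∈{2}] nothing but 2 survives at r3c4, so r3c4=2.
Step 5. [r1c4∈{1}] only 1 remains possible at r1c4 ⇒ r1c4=1.
Step 6. [r3c1∈{4}] r3c1 is down to just 4, so r3c1=4.
Step 7. [r4c2∈{1}] r4c2 is down to just 1 ⇒ r4c2=1.
Step 8. [r2c2∈{2}] r2c2 is down to just 2 ⇒ r2c2=2.
Step 9. [r1c1∈{3}] r1c1's peers cover all but 3. So r1c1=3.
Step 10. [r4c4∈{3}] r4c4 is down to just 3, so r4c4=3.

Answer: 3 4 2 1 / 1 2 3 4 / 4 3 1 2 / 2 1 4 3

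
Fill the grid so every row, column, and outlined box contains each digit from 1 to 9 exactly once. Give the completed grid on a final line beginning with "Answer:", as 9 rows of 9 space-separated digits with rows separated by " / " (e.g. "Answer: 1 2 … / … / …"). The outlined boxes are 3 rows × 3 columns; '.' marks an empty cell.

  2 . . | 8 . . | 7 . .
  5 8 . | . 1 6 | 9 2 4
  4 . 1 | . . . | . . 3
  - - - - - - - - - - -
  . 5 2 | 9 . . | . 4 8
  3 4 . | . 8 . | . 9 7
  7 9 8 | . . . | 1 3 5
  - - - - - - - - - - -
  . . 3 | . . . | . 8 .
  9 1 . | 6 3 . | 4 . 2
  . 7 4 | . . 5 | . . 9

Step 1. [r4c7∈{6}] only 6 remains possible at r4c7, so r4c7=6.
Step 2. [r9c5∈{2}] nothing but 2 survives at r9c5 ⇒ r9c5=2.
Step 3. [r9c4∈{1}] r9c4's peers cover all but 1 ⇒ r9c4=1.
Step 4. [r9c8∈{6}] only 6 remains possible at r9c8. So r9c8=6.
Step 5. [r3c8∈{5}] r3c8 has the single candidate 5, so r3c8=5.
Step 6. [r1c9∈{1,6}] r1c9 is the only open cell in col 9 admitting 6, so r1c9=6.
Step 7. [r4c5∈{7}] only 7 remains possible at r4c5. So r4c5=7.
Step 8. [r3c5∈{9}] only 9 remains possible at r3c5, so r3c5=9.
Step 9. [r7c5∈{4}] only 4 remains possible at r7c5. So r7c5=4.
Step 10. [r7c4∈{7}] r7c4's peers cover all but 7. So r7c4=7.
Step 11. [r3c4∈{2}] only 2 remains possible at r3c4 ⇒ r3c4=2.
Step 12. [r5c6∈{1,2}] r5c6 is the only open cell in row 5 admitting 1. So r5c6=1.
Step 13. [r1c6∈{3,4}] across row 1, 4 lands solely at r1c6, so r1c6=4.
Step 14. [r7c2∈{2,6}] across row 7, 2 lands solely at r7c2. So r7c2=2.
Step 15. [r8c6∈{8}] only 8 remains possible at r8c6, so r8c6=8.
Step 16. [r1c8∈{1}] nothing but 1 survives at r1c8. So r1c8=1.
Step 17. [r7c9∈{1}] r7c9's peers cover all but 1 ⇒ r7c9=1.
Step 18. [r4c1∈{1}] r4c1's peers cover all but 1. So r4c1=1.
Step 19. [r6c6∈{2}] r6c6 is down to just 2, so r6c6=2.
Step 20. [r4c6∈{3}] nothing but 3 survives at r4c6 ⇒ r4c6=3.
Step 21. [r2c4∈{3}] r2c4 has the single candidate 3. So r2c4=3.
Step 22. [r1c3∈{9}] nothing but 9 survives at r1c3 ⇒ r1c3=9.
Step 23. [r1c2∈{3}] only 3 remains possible at r1c2, so r1c2=3.
Step 24. [r7c1∈{6}] r7c1 is down to just 6. So r7c1=6.
Step 25. [r5c4∈{5}] only 5 remains possible at r5c4, so r5c4=5.
Step 26. [r5c7∈{2}] only 2 remains possible at r5c7. So r5c7=2.
Step 27. [r5c3∈{6}] r5c3 has the single candidate 6, so r5c3=6.
Step 28. [r3c6∈{7}] r3c6's peers cover all but 7, so r3c6=7.
Step 29. [r9c7∈{3}] r9c7 is down to just 3, so r9c7=3.
Step 30. [r6c5∈{6}] r6c5 is down to just 6, so r6c5=6.
Step 31. [r9c1∈{8}] only 8 remains possible at r9c1. So r9c1=8.
Step 32. [r3c2∈{6}] r3c2 is down to just 6 ⇒ r3c2=6.
Step 33. [r8c3∈{5}] r8c3 has the single candidate 5 ⇒ r8c3=5.
Step 34. [r2c3∈{7}] r2c3 has the single candidate 7, so r2c3=7.
Step 35. [r8c8∈{7}] r8c8 has the single candidate 7. So r8c8=7.
Step 36. [r7c7∈{5}] r7c7 is down to just 5, so r7c7=5.
Step 37. [r7c6∈{9}] r7c6 has the single candidate 9. So r7c6=9.
Step 38. [r6c4∈{4}] only 4 remains possible at r6c4, so r6c4=4.
Step 39. [r1c5∈{5}] r1c5's peers cover all but 5 ⇒ r1c5=5.
Step 40. [r3c7∈{8}] r3c7 has the single candidate 8 ⇒ r3c7=8.

Answer: 2 3 9 8 5 4 7 1 6 / 5 8 7 3 1 6 9 2 4 / 4 6 1 2 9 7 8 5 3 / 1 5 2 9 7 3 6 4 8 / 3 4 6 5 8 1 2 9 7 / 7 9 8 4 6 2 1 3 5 / 6 2 3 7 4 9 5 8 1 / 9 1 5 6 3 8 4 7 2 / 8 7 4 1 2 5 3 6 9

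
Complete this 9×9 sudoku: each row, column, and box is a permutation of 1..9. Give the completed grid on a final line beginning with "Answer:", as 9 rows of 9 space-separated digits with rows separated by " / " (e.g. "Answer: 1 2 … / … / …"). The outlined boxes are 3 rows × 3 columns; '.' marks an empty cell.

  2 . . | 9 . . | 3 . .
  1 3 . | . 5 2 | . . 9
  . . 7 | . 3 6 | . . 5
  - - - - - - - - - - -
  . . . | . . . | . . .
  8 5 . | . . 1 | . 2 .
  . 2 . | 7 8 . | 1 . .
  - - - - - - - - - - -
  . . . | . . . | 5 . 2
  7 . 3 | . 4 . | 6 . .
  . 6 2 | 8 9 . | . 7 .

Step 1. [r2c4∈{4}] r2c4 has the single candidate 4 ⇒ r2c4=4.
Step 2. [r9c9∈{1,3,4}] across row 9, 1 lands solely at r9c9, so r9c9=1.
Step 3. [r7c8∈{3,4,8,9}] box 9 places 3 nowhere but r7c8. So r7c8=3.
Step 4. [r5c5∈{6}] only 6 remains possible at r5c5. So r5c5=6.
Step 5. [r1c6∈{7,8}] col 6 places 8 nowhere but r1c6. So r1c6=8.
Step 6. [r1c2∈{4}] r1c2 is down to just 4. So r1c2=4.
Step 7. [r3c1∈{9}] r3c1 is down to just 9 ⇒ r3c1=9.
Step 8. [r3c2∈{8}] nothing but 8 survives at r3c2 ⇒ r3c2=8.
Step 9. [r7c1∈{4}] r7c1's peers cover all but 4 ⇒ r7c1=4.
Step 10. [r2c7∈{7,8}] 7 has one home in row 2: r2c7, so r2c7=7.
Step 11. [r1c9∈{6}] r1c9's peers cover all but 6, so r1c9=6.
Step 12. [r3c4∈{1}] r3c4's peers cover all but 1, so r3c4=1.
Step 13. [r8c6∈{5}] r8c6 has the single candidate 5, so r8c6=5.
Step 14. [r4c7∈{4,8,9}] col 7 places 8 nowhere but r4c7, so r4c7=8.
Step 15. [r5c7∈{4,9}] col 7 places 9 nowhere but r5c7. So r5c7=9.
Step 16. [r5c4∈{3}] only 3 remains possible at r5c4. So r5c4=3.
Step 17. [r8c2∈{1,9}] row 8 places 1 nowhere but r8c2, so r8c2=1.
Step 18. [r6c8∈{4,5,6}] across row 6, 5 lands solely at r6c8. So r6c8=5.
Step 19. [r5c3∈{4}] r5c3 is down to just 4, so r5c3=4.
Step 20. [r4c8∈{4,6}] r4c8 is the only open cell in col 8 admitting 6. So r4c8=6.
Step 21. [r6c1∈{3,6}] across col 1, 6 lands solely at r6c1, so r6c1=6.
Step 22. [r6c3∈{9}] nothing but 9 survives at r6c3. So r6c3=9.
Step 23. [r6c6∈{4}] r6c6 has the single candidate 4 ⇒ r6c6=4.
Step 24. [r4c9∈{3,4,7}] 4 has one home in row 4: r4c9 ⇒ r4c9=4.
Step 25. [r2c8∈{8}] r2c8 is down to just 8, so r2c8=8.
Step 26. [r7c5∈{1,7}] across row 7, 1 lands solely at r7c5 ⇒ r7c5=1.
Step 27. [r4c5∈{2}] nothing but 2 survives at r4c5 ⇒ r4c5=2.
Step 28. [r3c8∈{4}] only 4 remains possible at r3c8 ⇒ r3c8=4.
Step 29. [r9c1∈{5}] r9c1 is down to just 5, so r9c1=5.
Step 30. [r8c4∈{2}] only 2 remains possible at r8c4, so r8c4=2.
Step 31. [r4c3∈{1}] r4c3 has the single candidate 1. So r4c3=1.
Step 32. [r2c3∈{6}] r2c3 is down to just 6. So r2c3=6.
Step 33. [r4c1∈{3}] r4c1 is down to just 3. So r4c1=3.
Step 34. [r7c3∈{8}] r7c3's peers cover all but 8. So r7c3=8.
Step 35. [r8c9∈{8}] only 8 remains possible at r8c9 ⇒ r8c9=8.
Step 36. [r9c6∈{3}] r9c6 is down to just 3, so r9c6=3.
Step 37. [r7c2∈{9}] nothing but 9 survives at r7c2 ⇒ r7c2=9.
Step 38. [r1c8∈{1}] only 1 remains possible at r1c8, so r1c8=1.
Step 39. [r7c6∈{7}] only 7 remains possible at r7c6, so r7c6=7.
Step 40. [r1c5∈{7}] r1c5's peers cover all but 7, so r1c5=7.
Step 41. [r4c6∈{9}] r4c6's peers cover all but 9, so r4c6=9.
Step 42. [r7c4∈{6}] nothing but 6 survives at r7c4 ⇒ r7c4=6.
Step 43. [r5c9∈{7}] r5c9 is down to just 7. So r5c9=7.
Step 44. [r3c7∈{2}] only 2 remains possible at r3c7. So r3c7=2.
Step 45. [r8c8∈{9}] nothing but 9 survives at r8c8. So r8c8=9.
Step 46. [r1c3∈{5}] only 5 remains possible at r1c3, so r1c3=5.
Step 47. [r4c2∈{7}] nothing but 7 survives at r4c2, so r4c2=7.
Step 48. [r4c4∈{5}] only 5 remains possible at r4c4 ⇒ r4c4=5.
Step 49. [r9c7∈{4}] r9c7's peers cover all but 4 ⇒ r9c7=4.
Step 50. [r6c9∈{3}] r6c9's peers cover all but 3 ⇒ r6c9=3.

Answer: 2 4 5 9 7 8 3 1 6 / 1 3 6 4 5 2 7 8 9 / 9 8 7 1 3 6 2 4 5 / 3 7 1 5 2 9 8 6 4 / 8 5 4 3 6 1 9 2 7 / 6 2 9 7 8 4 1 5 3 / 4 9 8 6 1 7 5 3 2 / 7 1 3 2 4 5 6 9 8 / 5 6 2 8 9 3 4 7 1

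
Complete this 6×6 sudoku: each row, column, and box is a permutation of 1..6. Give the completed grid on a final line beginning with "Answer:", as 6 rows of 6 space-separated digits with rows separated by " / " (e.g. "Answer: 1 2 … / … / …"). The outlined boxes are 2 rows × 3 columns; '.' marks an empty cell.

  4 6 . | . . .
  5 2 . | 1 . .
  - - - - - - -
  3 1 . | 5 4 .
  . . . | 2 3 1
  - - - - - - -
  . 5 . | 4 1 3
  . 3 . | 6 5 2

Step 1. [r4c1∈{6}] only 6 remains possible at r4c1. So r4c1=6.
Step 2. [r6c3∈{1,4}] r6c3 is the only open cell in row 6 admitting 4 ⇒ r6c3=4.
Step 3. [r2c3∈{3}] r2c3 has the single candidate 3 ⇒ r2c3=3.
Step 4. [r5c1∈{2}] r5c1's peers cover all but 2, so r5c1=2.
Step 5. [r2c5∈{6}] nothing but 6 survives at r2c5 ⇒ r2c5=6.
Step 6. [r4c3∈{5}] nothing but 5 survives at r4c3, so r4c3=5.
Step 7. [r4c2∈{4}] r4c2 is down to just 4, so r4c2=4.
Step 8. [r3c3∈{2}] only 2 remains possible at r3c3 ⇒ r3c3=2.
Step 9. [r1c5∈{2}] r1c5 is down to just 2, so r1c5=2.
Step 10. [r3c6∈{6}] only 6 remains possible at r3c6. So r3c6=6.
Step 11. [r1c4∈{3}] r1c4's peers cover all but 3. So r1c4=3.
Step 12. [r6c1∈{1}] r6c1 is down to just 1 ⇒ r6c1=1.
Step 13. [r1c6∈{5}] r1c6 is down to just 5, so r1c6=5.
Step 14. [r5c3∈{6}] r5c3 is down to just 6 ⇒ r5c3=6.
Step 15. [r1c3∈{1}] only 1 remains possible at r1c3. So r1c3=1.
Step 16. [r2c6∈{4}] only 4 remains possible at r2c6 ⇒ r2c6=4.

Answer: 4 6 1 3 2 5 / 5 2 3 1 6 4 / 3 1 2 5 4 6 / 6 4 5 2 3 1 / 2 5 6 4 1 3 / 1 3 4 6 5 2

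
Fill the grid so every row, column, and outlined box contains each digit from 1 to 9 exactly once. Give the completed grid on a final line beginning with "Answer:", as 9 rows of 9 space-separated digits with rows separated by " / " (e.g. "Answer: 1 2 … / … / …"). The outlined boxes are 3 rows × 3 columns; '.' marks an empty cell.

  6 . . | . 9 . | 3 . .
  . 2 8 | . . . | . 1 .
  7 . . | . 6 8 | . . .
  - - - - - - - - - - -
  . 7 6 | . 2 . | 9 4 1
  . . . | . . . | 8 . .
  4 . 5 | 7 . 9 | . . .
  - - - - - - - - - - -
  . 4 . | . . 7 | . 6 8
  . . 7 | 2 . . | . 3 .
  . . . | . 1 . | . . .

Step 1. [r6c2∈{1,3,8}] 1 has one home in row 6: r6c2, so r6c2=1.
Step 2. [r1c2∈{5}] r1c2's peers cover all but 5 ⇒ r1c2=5.
Step 3. [r6c8∈{2}] nothing but 2 survives at r6c8 ⇒ r6c8=2.
Step 4. [r2c5∈{3,4,5,7}] r2c5 is the only open cell in col 5 admitting 7. So r2c5=7.
Step 5. [r9c7∈{2,4,5,7}] col 7 places 7 nowhere but r9c7. So r9c7=7.
Step 6. [r4c1∈{3,8}] in box 4, 8 fits only at r4c1. So r4c1=8.
Step 7. [r9c4∈{3,4,5,6,8,9}] 8 has one home in col 4: r9c4, so r9c4=8.
Step 8. [r5c4∈{1,3,4,5,6}] col 4 places 6 nowhere but r5c4. So r5c4=6.
Step 9. [r7c4∈{3,5,9}] col 4 places 9 nowhere but r7c4 ⇒ r7c4=9.
Step 10. [r5c6∈{1,3,4,5}] across row 5, 1 lands solely at r5c6 ⇒ r5c6=1.
Step 11. [r5c5∈{3,4,5}] 4 has one home in row 5: r5c5. So r5c5=4.
Step 12. [r8c5∈{5}] r8c5 is down to just 5, so r8c5=5.
Step 13. [r7c5∈{3}] nothing but 3 survives at r7c5, so r7c5=3.
Step 14. [r6c9∈{3,6}] row 6 places 3 nowhere but r6c9, so r6c9=3.
Step 15. [r2c9∈{4,5,6,9}] col 9 places 6 nowhere but r2c9, so r2c9=6.
Step 16. [r2c1∈{3,9}] row 2 places 9 nowhere but r2c1, so r2c1=9.
Step 17. [r3c2∈{3}] r3c2 is down to just 3. So r3c2=3.
Step 18. [r8c1∈{1}] r8c1 has the single candidate 1 ⇒ r8c1=1.
Step 19. [r8c7∈{4}] only 4 remains possible at r8c7. So r8c7=4.
Step 20. [r2c7∈{5}] r2c7's peers cover all but 5. So r2c7=5.
Step 21. [r7c3∈{2}] nothing but 2 survives at r7c3. So r7c3=2.
Step 22. [r8c9∈{9}] r8c9 has the single candidate 9 ⇒ r8c9=9.
Step 23. [r9c9∈{2,5}] in row 9, 2 fits only at r9c9 ⇒ r9c9=2.
Step 24. [r9c6∈{4,6}] r9c6 is the only open cell in row 9 admitting 4. So r9c6=4.
Step 25. [r3c4∈{1,4,5}] row 3 places 5 nowhere but r3c4 ⇒ r3c4=5.
Step 26. [r1c4∈{1,4}] 1 has one home in col 4: r1c4. So r1c4=1.
Step 27. [r5c9∈{5,7}] col 9 places 5 nowhere but r5c9 ⇒ r5c9=5.
Step 28. [r4c4∈{3}] r4c4's peers cover all but 3, so r4c4=3.
Step 29. [r1c3∈{4}] r1c3 is down to just 4, so r1c3=4.
Step 30. [r9c2∈{6,9}] row 9 places 6 nowhere but r9c2. So r9c2=6.
Step 31. [r9c3∈{3,9}] across row 9, 9 lands solely at r9c3 ⇒ r9c3=9.
Step 32. [r9c1∈{3,5}] row 9 places 3 nowhere but r9c1. So r9c1=3.
Step 33. [r1c9∈{7}] only 7 remains possible at r1c9. So r1c9=7.
Step 34. [r7c1∈{5}] r7c1's peers cover all but 5, so r7c1=5.
Step 35. [r3c7∈{2}] only 2 remains possible at r3c7 ⇒ r3c7=2.
Step 36. [r8c2∈{8}] nothing but 8 survives at r8c2. So r8c2=8.
Step 37. [r5c8∈{7}] r5c8 is down to just 7, so r5c8=7.
Step 38. [r9c8∈{5}] r9c8 is down to just 5 ⇒ r9c8=5.
Step 39. [r2c4∈{4}] nothing but 4 survives at r2c4. So r2c4=4.
Step 40. [r3c9∈{4}] r3c9 has the single candidate 4. So r3c9=4.
Step 41. [r7c7∈{1}] r7c7 is down to just 1, so r7c7=1.
Step 42. [r1c6∈{2}] r1c6 is down to just 2 ⇒ r1c6=2.
Step 43. [r6c7∈{6}] only 6 remains possible at r6c7 ⇒ r6c7=6.
Step 44. [r8c6∈{6}] nothing but 6 survives at r8c6, so r8c6=6.
Step 45. [r4c6∈{5}] r4c6 is down to just 5 ⇒ r4c6=5.
Step 46. [r5c3∈{3}] r5c3 has the single candidate 3 ⇒ r5c3=3.
Step 47. [r2c6∈{3}] only 3 remains possible at r2c6, so r2c6=3.
Step 48. [r3c8∈{9}] r3c8 is down to just 9 ⇒ r3c8=9.
Step 49. [r6c5∈{8}] r6c5's peers cover all but 8 ⇒ r6c5=8.
Step 50. [r5c1∈{2}] r5c1 has the single candidate 2. So r5c1=2.
Step 51. [r1c8∈{8}] r1c8 has the single candidate 8. So r1c8=8.
Step 52. [r3c3∈{1}] nothing but 1 survives at r3c3 ⇒ r3c3=1.
Step 53. [r5c2∈{9}] nothing but 9 survives at r5c2. So r5c2=9.

Answer: 6 5 4 1 9 2 3 8 7 / 9 2 8 4 7 3 5 1 6 / 7 3 1 5 6 8 2 9 4 / 8 7 6 3 2 5 9 4 1 / 2 9 3 6 4 1 8 7 5 / 4 1 5 7 8 9 6 2 3 / 5 4 2 9 3 7 1 6 8 / 1 8 7 2 5 6 4 3 9 / 3 6 9 8 1 4 7 5 2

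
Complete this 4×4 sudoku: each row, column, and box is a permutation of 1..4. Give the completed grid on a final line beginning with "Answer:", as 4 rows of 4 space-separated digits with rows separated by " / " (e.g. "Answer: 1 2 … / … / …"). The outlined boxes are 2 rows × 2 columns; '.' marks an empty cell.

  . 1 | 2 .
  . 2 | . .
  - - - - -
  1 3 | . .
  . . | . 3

Step 1. [r1c4∈{4}] r1c4's peers cover all but 4 ⇒ r1c4=4.
Step 2. [r4c3∈{1,4}] r4c3 is the only open cell in row 4 admitting 1 ⇒ r4c3=1.
Step 3. [r2c1∈{3,4}] 4 has one home in row 2: r2c1, so r2c1=4.
Step 4. [r1c1∈{3}] r1c1's peers cover all but 3, so r1c1=3.
Step 5. [r4c2∈{4}] nothing but 4 survives at r4c2. So r4c2=4.
Step 6. [r4c1∈{2}] only 2 remains possible at r4c1, so r4c1=2.
Step 7. [r3c3∈{4}] nothing but 4 survives at r3c3, so r3c3=4.
Step 8. [r3c4∈{2}] only 2 remains possible at r3c4, so r3c4=2.
Step 9. [r2c3∈{3}] only 3 remains possible at r2c3. So r2c3=3.
Step 10. [r2c4∈{1}] nothing but 1 survives at r2c4 ⇒ r2c4=1.

Answer: 3 1 2 4 / 4 2 3 1 / 1 3 4 2 / 2 4 1 3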